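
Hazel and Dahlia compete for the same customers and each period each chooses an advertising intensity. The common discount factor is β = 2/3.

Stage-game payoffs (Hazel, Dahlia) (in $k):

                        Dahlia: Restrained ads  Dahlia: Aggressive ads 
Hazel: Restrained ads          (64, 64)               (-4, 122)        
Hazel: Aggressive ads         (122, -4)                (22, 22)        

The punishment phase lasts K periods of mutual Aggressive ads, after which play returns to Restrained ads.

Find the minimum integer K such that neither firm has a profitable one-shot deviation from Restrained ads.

Need Σ_{k=1}^{K} β^k ≥ (122−64)/(64−22) = 1.3810 at β = 2/3.
At K = 2 the sum is 1.1111 < 1.3810; at K = 3 it is 1.4074 ≥ 1.3810.
So the minimum punishment length is K = 3.

3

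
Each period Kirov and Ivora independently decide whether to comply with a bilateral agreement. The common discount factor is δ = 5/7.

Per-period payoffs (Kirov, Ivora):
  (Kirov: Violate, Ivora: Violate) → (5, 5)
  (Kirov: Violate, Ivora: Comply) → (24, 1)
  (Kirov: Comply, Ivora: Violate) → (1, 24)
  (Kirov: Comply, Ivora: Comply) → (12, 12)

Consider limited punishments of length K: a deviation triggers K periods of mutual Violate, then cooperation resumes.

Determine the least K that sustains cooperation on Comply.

4

Need Σ_{k=1}^{K} δ^k ≥ (24−12)/(12−5) = 1.7143 at δ = 5/7.
At K = 3 the sum is 1.5889 < 1.7143; at K = 4 it is 1.8492 ≥ 1.7143.
So the minimum punishment length is K = 4.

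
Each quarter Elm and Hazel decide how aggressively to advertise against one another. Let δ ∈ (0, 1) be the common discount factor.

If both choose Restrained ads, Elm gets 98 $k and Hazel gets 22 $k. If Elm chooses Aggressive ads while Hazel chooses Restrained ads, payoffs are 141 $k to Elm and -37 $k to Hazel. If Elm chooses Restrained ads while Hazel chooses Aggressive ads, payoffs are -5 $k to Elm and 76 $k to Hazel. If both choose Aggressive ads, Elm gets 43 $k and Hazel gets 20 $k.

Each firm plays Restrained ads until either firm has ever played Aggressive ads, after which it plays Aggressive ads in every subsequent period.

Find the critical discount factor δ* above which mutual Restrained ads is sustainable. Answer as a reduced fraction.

27/28

Elm: cooperation gives 98 each period; deviation gives 141 once then 43 forever.
  98/(1−δ) ≥ 141 + 43δ/(1−δ) ⇒ δ ≥ 43/98.
Hazel: cooperation gives 22 each period; deviation gives 76 once then 20 forever.
  δ ≥ 54/56 = 27/28.
Both must hold, so the binding constraint is Hazel's: δ ≥ 27/28.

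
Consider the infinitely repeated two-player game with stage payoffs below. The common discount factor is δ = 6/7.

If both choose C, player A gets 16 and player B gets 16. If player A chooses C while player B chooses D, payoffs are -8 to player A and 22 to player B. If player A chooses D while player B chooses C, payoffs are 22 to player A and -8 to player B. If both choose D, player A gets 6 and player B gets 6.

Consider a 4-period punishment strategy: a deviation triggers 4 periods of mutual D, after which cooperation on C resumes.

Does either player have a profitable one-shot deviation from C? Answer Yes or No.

A one-shot deviation gives 22 now, then 6 for 4 periods, then back to 16.
Gain from deviating: (22−16) today; loss: (16−6) in each of the next 4 periods.
No-deviation condition: (16−6)(δ+…+δ^4) ≥ 22−16, i.e. δ+…+δ^4 ≥ 3/5.
At δ = 6/7: δ+…+δ^4 = 2.7613 ≥ 0.6000.
So cooperation is sustainable.

No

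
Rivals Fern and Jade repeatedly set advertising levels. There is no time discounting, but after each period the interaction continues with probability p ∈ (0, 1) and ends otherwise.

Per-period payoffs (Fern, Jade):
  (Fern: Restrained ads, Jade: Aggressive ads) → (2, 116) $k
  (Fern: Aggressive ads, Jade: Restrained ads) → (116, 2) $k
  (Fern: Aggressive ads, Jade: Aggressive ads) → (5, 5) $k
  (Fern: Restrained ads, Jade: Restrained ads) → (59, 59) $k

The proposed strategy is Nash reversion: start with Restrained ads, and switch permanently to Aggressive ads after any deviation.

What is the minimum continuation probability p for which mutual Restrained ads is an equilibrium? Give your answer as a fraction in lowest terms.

Expected cooperation value is 59 + p·59 + p²·59 + … = 59/(1−p); deviation gives 116 + p·5/(1−p).
59 ≥ 116(1−p) + 5p ⇒ 111p ≥ 57 ⇒ p ≥ 57/111 = 19/37.

19/37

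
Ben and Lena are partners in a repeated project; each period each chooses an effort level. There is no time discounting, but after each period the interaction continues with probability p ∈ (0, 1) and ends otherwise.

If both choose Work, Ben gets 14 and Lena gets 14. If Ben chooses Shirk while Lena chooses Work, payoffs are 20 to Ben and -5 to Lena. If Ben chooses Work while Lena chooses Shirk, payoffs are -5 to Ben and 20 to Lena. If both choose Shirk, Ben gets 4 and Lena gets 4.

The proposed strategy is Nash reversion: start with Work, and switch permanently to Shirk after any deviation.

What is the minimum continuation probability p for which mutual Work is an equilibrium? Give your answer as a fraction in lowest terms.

Expected cooperation value is 14 + p·14 + p²·14 + … = 14/(1−p); deviation gives 20 + p·4/(1−p).
14 ≥ 20(1−p) + 4p ⇒ 16p ≥ 6 ⇒ p ≥ 6/16 = 3/8.

3/8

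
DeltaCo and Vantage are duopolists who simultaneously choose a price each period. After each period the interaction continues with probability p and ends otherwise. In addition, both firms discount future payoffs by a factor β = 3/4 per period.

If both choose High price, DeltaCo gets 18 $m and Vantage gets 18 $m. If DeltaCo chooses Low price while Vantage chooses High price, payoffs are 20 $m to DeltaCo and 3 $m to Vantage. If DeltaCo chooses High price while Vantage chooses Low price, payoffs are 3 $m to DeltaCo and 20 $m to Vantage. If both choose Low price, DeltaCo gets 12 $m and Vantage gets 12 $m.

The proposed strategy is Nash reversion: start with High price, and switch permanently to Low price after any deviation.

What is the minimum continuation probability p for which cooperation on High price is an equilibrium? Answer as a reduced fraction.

1/3

With continuation probability p and discount β, the effective per-period discount factor is βp.
Grim-trigger IC: βp ≥ (20−18)/(20−12) = 1/4.
So p ≥ (1/4)/(3/4) = 1/3.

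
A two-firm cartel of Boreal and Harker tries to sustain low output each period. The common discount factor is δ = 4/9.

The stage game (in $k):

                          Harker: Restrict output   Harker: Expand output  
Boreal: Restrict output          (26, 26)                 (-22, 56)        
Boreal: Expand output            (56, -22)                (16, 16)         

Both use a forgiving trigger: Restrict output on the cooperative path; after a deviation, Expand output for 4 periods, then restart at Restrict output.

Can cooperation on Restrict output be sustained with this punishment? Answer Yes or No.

No

A one-shot deviation gives 56 now, then 16 for 4 periods, then back to 26.
Gain from deviating: (56−26) today; loss: (26−16) in each of the next 4 periods.
No-deviation condition: (26−16)(δ+…+δ^4) ≥ 56−26, i.e. δ+…+δ^4 ≥ 3.
At δ = 4/9: δ+…+δ^4 = 0.7688 < 3.0000.
So cooperation is not sustainable.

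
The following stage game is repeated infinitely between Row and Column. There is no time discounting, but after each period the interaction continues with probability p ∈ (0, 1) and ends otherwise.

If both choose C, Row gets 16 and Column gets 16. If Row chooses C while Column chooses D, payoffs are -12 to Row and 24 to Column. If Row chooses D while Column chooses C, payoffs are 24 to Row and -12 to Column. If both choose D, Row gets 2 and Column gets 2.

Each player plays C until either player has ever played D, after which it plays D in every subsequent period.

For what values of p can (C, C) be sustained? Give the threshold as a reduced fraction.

With no time discounting, the continuation probability p plays the role of the discount factor.
Grim-trigger IC: 16/(1−p) ≥ 24 + 2p/(1−p) ⇒ p ≥ (24−16)/(24−2) = 4/11.

4/11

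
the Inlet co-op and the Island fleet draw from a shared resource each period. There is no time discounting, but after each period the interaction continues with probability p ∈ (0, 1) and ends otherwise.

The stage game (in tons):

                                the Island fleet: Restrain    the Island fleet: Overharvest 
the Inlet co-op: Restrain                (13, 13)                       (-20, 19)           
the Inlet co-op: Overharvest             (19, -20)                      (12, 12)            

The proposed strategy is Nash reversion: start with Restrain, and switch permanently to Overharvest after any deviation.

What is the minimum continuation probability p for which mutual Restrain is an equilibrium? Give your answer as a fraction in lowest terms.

With no time discounting, the continuation probability p plays the role of the discount factor.
Grim-trigger IC: 13/(1−p) ≥ 19 + 12p/(1−p) ⇒ p ≥ (19−13)/(19−12) = 6/7.

6/7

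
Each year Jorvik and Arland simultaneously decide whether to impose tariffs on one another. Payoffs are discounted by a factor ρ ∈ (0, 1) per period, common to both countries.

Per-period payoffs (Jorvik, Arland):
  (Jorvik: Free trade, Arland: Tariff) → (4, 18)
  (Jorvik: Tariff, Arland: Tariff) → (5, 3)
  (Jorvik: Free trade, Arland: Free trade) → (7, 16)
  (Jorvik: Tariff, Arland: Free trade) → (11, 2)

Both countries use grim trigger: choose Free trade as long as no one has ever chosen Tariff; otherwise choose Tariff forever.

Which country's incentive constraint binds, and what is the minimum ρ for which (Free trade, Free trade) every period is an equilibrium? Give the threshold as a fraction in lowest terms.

Jorvik's threshold: (11−7)/(11−5) = 2/3.
Arland's threshold: (18−16)/(18−3) = 2/15.
2/3 > 2/15, so Jorvik binds and ρ* = 2/3.

Jorvik; ρ ≥ 2/3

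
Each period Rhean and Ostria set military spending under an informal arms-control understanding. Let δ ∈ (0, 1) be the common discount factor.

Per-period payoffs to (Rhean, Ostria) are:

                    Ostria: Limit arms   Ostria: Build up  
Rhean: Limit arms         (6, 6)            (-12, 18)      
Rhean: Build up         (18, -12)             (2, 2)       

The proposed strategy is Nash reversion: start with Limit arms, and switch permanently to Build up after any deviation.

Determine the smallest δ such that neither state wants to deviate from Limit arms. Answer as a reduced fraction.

3/4

Under grim trigger the critical discount factor is (T−C)/(T−P) with T = 18, C = 6, P = 2.
δ* = (18−6)/(18−2) = 12/16 = 3/4.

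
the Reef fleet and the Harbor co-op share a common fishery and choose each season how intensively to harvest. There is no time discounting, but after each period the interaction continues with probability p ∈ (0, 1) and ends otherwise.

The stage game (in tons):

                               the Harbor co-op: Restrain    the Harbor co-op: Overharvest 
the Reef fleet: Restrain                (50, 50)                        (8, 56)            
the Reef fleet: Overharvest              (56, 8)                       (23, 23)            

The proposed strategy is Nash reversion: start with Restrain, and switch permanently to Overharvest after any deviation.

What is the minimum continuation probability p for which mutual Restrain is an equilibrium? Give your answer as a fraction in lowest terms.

Expected cooperation value is 50 + p·50 + p²·50 + … = 50/(1−p); deviation gives 56 + p·23/(1−p).
50 ≥ 56(1−p) + 23p ⇒ 33p ≥ 6 ⇒ p ≥ 6/33 = 2/11.

2/11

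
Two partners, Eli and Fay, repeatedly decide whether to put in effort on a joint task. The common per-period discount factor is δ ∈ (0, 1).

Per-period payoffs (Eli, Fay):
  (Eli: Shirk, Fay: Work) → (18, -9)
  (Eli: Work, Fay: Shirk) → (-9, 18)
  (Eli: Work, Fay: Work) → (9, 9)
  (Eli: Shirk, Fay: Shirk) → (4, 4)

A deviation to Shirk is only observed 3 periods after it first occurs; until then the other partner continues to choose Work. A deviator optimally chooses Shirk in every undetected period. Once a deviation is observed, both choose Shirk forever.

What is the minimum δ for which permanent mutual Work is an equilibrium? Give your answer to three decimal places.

0.863

The best deviation is to choose Shirk for all 3 undetected periods, earning 18 each, then 4 forever once detected.
Deviation value: 18(1−δ^3)/(1−δ) + 4δ^3/(1−δ); cooperation value: 9/(1−δ).
IC: 9 ≥ 18(1−δ^3) + 4δ^3 = 18 − 14δ^3.
So δ^3 ≥ 9/14, giving δ ≥ (9/14)^(1/3) ≈ 0.863.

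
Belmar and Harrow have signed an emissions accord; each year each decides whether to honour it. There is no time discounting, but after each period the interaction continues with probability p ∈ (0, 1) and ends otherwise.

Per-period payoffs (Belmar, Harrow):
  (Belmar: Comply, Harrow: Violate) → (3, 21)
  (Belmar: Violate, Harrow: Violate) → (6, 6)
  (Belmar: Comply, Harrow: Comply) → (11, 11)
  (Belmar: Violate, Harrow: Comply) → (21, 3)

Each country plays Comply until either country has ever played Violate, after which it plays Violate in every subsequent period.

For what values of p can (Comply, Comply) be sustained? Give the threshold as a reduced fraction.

2/3

Expected cooperation value is 11 + p·11 + p²·11 + … = 11/(1−p); deviation gives 21 + p·6/(1−p).
11 ≥ 21(1−p) + 6p ⇒ 15p ≥ 10 ⇒ p ≥ 10/15 = 2/3.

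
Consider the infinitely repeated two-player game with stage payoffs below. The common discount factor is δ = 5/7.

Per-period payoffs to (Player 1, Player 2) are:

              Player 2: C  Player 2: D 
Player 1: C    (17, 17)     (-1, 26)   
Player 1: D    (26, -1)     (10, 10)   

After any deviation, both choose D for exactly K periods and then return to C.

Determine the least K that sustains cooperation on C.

3

IC: δ(1−δ^K)/(1−δ) ≥ (26−17)/(17−10) = 9/7.
With δ = 5/7: need 1 − δ^K ≥ 9/7·(1−5/7)/(5/7), i.e. δ^K ≤ 0.4857.
Since (5/7)^2 = 0.5102 and (5/7)^3 = 0.3644, the smallest such K is 3.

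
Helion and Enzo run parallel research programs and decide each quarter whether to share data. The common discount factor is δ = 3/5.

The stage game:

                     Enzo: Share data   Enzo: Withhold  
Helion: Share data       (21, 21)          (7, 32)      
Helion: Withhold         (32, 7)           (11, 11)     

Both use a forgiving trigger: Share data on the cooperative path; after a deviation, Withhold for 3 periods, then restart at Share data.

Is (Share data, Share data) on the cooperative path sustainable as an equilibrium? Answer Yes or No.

A one-shot deviation gives 32 now, then 11 for 3 periods, then back to 21.
Gain from deviating: (32−21) today; loss: (21−11) in each of the next 3 periods.
No-deviation condition: (21−11)(δ+…+δ^3) ≥ 32−21, i.e. δ+…+δ^3 ≥ 11/10.
At δ = 3/5: δ+…+δ^3 = 1.1760 ≥ 1.1000.
So cooperation is sustainable.

Yes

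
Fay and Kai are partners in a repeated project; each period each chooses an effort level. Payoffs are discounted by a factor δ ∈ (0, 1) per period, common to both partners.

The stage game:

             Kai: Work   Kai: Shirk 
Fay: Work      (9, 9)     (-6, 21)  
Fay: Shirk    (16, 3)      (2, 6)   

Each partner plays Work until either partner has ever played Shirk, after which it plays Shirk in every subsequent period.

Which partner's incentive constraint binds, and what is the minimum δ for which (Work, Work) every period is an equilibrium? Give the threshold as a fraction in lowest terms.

For Fay: deviation gain 16−9 = 7, per-period punishment loss 9−2 = 7. IC gives δ ≥ 7/14 = 1/2.
For Kai: gain 12, loss 3 per period, so δ ≥ 12/15 = 4/5.
The tighter constraint is Kai's, so cooperation needs δ ≥ 4/5.

Kai; δ ≥ 4/5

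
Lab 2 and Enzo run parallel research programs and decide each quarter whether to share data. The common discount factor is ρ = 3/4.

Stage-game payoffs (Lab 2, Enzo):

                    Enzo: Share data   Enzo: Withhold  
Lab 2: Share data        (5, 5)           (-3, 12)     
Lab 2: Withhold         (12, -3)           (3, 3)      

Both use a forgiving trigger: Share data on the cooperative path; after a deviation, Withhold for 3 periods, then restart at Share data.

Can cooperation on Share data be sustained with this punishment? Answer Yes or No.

A one-shot deviation gives 12 now, then 3 for 3 periods, then back to 5.
Gain from deviating: (12−5) today; loss: (5−3) in each of the next 3 periods.
No-deviation condition: (5−3)(ρ+…+ρ^3) ≥ 12−5, i.e. ρ+…+ρ^3 ≥ 7/2.
At ρ = 3/4: ρ+…+ρ^3 = 1.7344 < 3.5000.
So cooperation is not sustainable.

No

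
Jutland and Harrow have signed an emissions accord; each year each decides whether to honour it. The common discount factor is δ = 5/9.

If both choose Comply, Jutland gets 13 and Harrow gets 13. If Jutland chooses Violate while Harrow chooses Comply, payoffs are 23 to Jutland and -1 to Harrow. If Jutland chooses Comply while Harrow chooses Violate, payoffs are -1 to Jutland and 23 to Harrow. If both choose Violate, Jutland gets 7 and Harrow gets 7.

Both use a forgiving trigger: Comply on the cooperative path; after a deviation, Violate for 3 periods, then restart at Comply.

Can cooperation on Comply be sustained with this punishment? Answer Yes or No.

A one-shot deviation gives 23 now, then 7 for 3 periods, then back to 13.
Gain from deviating: (23−13) today; loss: (13−7) in each of the next 3 periods.
No-deviation condition: (13−7)(δ+…+δ^3) ≥ 23−13, i.e. δ+…+δ^3 ≥ 5/3.
At δ = 5/9: δ+…+δ^3 = 1.0357 < 1.6667.
So cooperation is not sustainable.

No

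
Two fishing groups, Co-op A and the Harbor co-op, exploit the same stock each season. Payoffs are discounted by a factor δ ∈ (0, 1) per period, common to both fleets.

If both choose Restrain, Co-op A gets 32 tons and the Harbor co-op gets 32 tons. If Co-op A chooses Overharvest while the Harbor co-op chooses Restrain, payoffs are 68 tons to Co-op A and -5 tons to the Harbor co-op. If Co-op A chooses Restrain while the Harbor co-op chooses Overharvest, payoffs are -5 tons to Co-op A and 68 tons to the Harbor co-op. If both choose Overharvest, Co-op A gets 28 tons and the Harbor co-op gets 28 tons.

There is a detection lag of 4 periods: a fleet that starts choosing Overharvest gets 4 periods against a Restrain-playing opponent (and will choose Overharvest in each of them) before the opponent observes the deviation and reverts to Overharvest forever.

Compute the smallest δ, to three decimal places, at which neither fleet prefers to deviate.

0.974

The best deviation is to choose Overharvest for all 4 undetected periods, earning 68 each, then 28 forever once detected.
Deviation value: 68(1−δ^4)/(1−δ) + 28δ^4/(1−δ); cooperation value: 32/(1−δ).
IC: 32 ≥ 68(1−δ^4) + 28δ^4 = 68 − 40δ^4.
So δ^4 ≥ 36/40 = 9/10, giving δ ≥ (9/10)^(1/4) ≈ 0.974.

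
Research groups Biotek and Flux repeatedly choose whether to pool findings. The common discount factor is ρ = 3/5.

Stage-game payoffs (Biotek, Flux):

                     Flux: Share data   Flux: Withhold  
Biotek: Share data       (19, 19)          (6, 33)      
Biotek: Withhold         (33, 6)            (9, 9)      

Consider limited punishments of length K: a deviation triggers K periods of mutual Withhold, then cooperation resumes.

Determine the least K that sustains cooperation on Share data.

IC: ρ(1−ρ^K)/(1−ρ) ≥ (33−19)/(19−9) = 7/5.
With ρ = 3/5: need 1 − ρ^K ≥ 7/5·(1−3/5)/(3/5), i.e. ρ^K ≤ 0.0667.
Since (3/5)^5 = 0.0778 and (3/5)^6 = 0.0467, the smallest such K is 6.

6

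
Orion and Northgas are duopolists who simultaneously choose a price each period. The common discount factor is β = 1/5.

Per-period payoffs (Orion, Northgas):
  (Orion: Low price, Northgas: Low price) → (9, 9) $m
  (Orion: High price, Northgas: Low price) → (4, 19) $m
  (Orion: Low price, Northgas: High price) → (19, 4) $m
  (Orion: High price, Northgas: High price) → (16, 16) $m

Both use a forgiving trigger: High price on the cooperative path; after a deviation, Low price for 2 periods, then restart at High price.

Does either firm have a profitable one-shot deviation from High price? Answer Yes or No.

Yes

Comparing payoff streams over the 3 periods until play realigns: cooperate → 16(1+β+…+β^2); deviate → 19 + 9(β+…+β^2).
Cooperation is sustained iff (16−9)(β+…+β^2) ≥ 19−16.
β+…+β^2 = 1/5·(1−(1/5)^2)/(1−1/5) = 0.2400, and (19−16)/(16−9) = 0.4286.
0.2400 < 0.4286, so cooperation is not sustainable.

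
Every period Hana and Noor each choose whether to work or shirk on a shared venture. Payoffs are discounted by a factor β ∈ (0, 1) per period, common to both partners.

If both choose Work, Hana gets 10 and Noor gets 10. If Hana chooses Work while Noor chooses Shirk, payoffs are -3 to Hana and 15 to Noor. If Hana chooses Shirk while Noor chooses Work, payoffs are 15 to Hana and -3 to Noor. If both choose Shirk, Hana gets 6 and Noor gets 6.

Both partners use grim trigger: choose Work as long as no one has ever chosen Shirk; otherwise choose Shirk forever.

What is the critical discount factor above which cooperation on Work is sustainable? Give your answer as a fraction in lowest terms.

5/9

One-period gain from deviating is 15 − 10 = 5. The loss is 10 − 6 = 4 in every subsequent period, with present value 4·β/(1−β).
Deviation is unprofitable when 4·β/(1−β) ≥ 5, i.e. β/(1−β) ≥ 5/4.
Equivalently β ≥ 5/(5+4) = 5/9.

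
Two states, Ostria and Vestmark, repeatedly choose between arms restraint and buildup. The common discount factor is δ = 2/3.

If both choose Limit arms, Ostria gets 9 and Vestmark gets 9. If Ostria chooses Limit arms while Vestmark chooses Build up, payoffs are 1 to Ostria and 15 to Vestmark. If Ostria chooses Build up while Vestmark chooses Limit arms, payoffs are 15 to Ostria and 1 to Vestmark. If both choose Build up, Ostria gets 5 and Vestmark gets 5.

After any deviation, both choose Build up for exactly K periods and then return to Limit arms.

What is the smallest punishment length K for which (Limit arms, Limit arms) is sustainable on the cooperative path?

4

No profitable deviation requires (9−5)(δ+…+δ^K) ≥ 15−9, i.e. δ+…+δ^K ≥ 3/2 ≈ 1.5000.
With δ = 2/3, the partial sums are K=1: 0.6667, K=2: 1.1111, K=3: 1.4074, K=4: 1.6049.
K = 4 is the first length at which the sum reaches 1.5000.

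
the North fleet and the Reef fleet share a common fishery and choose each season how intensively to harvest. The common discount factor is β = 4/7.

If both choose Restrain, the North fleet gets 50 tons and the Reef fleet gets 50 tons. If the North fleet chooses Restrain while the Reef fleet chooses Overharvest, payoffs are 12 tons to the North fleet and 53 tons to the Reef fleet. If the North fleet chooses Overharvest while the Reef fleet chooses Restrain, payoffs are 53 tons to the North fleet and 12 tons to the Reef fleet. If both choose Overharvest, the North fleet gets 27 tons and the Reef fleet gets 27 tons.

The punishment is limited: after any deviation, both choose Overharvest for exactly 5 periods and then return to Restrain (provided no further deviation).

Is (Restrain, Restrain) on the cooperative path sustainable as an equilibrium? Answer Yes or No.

A one-shot deviation gives 53 now, then 27 for 5 periods, then back to 50.
Gain from deviating: (53−50) today; loss: (50−27) in each of the next 5 periods.
No-deviation condition: (50−27)(β+…+β^5) ≥ 53−50, i.e. β+…+β^5 ≥ 3/23.
At β = 4/7: β+…+β^5 = 1.2521 ≥ 0.1304.
So cooperation is sustainable.

Yes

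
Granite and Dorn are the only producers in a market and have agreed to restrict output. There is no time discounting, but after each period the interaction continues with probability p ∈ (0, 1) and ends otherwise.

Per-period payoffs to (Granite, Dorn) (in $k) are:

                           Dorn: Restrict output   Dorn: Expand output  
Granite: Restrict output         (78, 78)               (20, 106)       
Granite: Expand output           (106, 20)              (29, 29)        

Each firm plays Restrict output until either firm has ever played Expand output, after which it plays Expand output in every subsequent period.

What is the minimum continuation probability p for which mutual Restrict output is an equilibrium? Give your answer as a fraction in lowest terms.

4/11

With no time discounting, the continuation probability p plays the role of the discount factor.
Grim-trigger IC: 78/(1−p) ≥ 106 + 29p/(1−p) ⇒ p ≥ (106−78)/(106−29) = 4/11.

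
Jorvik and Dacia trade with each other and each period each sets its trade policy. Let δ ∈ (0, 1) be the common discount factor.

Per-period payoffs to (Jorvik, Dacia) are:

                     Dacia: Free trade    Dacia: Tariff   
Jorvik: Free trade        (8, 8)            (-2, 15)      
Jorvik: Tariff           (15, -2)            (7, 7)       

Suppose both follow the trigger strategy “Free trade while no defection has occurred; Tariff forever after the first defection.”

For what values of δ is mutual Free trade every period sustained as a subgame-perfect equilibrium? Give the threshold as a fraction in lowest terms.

7/8

8/(1−δ) ≥ 15 + 7δ/(1−δ)
8 ≥ 15 − 8δ
δ ≥ 7/8.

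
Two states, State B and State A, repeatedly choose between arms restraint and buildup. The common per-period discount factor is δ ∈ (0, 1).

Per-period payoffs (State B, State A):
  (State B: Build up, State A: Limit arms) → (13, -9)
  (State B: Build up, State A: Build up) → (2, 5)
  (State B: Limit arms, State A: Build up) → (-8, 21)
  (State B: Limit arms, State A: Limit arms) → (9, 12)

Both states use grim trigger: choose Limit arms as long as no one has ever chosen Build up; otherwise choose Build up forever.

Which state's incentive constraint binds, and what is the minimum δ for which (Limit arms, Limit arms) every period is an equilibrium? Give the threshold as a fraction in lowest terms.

State B: cooperation gives 9 each period; deviation gives 13 once then 2 forever.
  9/(1−δ) ≥ 13 + 2δ/(1−δ) ⇒ δ ≥ 4/11.
State A: cooperation gives 12 each period; deviation gives 21 once then 5 forever.
  δ ≥ 9/16.
Both must hold, so the binding constraint is State A's: δ ≥ 9/16.

State A; δ ≥ 9/16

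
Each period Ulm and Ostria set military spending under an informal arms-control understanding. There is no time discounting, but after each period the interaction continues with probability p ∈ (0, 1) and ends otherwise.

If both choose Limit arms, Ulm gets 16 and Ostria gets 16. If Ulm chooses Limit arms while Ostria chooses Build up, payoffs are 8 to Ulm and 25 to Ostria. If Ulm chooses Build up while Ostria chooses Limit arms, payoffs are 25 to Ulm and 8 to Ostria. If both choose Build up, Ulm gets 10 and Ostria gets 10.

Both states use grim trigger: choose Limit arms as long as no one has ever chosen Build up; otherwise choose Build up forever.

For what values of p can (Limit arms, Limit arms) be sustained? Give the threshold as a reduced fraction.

3/5

Expected cooperation value is 16 + p·16 + p²·16 + … = 16/(1−p); deviation gives 25 + p·10/(1−p).
16 ≥ 25(1−p) + 10p ⇒ 15p ≥ 9 ⇒ p ≥ 9/15 = 3/5.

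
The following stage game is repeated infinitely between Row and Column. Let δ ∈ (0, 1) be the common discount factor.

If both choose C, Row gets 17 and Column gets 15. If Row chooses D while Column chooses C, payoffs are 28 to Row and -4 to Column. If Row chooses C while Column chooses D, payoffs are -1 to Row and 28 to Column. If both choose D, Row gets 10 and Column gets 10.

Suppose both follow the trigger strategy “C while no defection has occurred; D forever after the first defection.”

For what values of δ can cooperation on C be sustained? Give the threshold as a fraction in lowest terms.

Row: cooperation gives 17 each period; deviation gives 28 once then 10 forever.
  17/(1−δ) ≥ 28 + 10δ/(1−δ) ⇒ δ ≥ 11/18.
Column: cooperation gives 15 each period; deviation gives 28 once then 10 forever.
  δ ≥ 13/18.
Both must hold, so the binding constraint is Column's: δ ≥ 13/18.

13/18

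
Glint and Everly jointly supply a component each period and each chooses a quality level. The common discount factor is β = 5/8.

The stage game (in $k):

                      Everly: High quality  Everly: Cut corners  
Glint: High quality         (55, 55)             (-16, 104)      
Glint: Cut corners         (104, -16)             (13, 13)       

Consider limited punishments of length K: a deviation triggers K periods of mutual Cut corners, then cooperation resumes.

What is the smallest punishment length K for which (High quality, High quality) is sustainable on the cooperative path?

3

No profitable deviation requires (55−13)(β+…+β^K) ≥ 104−55, i.e. β+…+β^K ≥ 7/6 ≈ 1.1667.
With β = 5/8, the partial sums are K=1: 0.6250, K=2: 1.0156, K=3: 1.2598.
K = 3 is the first length at which the sum reaches 1.1667.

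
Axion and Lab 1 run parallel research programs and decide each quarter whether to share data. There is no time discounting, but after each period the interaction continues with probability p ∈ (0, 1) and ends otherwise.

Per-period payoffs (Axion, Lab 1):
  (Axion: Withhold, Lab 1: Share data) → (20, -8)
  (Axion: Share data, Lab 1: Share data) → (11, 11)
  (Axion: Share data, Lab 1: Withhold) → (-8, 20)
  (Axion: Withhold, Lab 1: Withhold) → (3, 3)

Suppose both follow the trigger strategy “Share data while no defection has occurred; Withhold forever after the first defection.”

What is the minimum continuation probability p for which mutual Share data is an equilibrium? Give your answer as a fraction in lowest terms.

9/17

Expected cooperation value is 11 + p·11 + p²·11 + … = 11/(1−p); deviation gives 20 + p·3/(1−p).
11 ≥ 20(1−p) + 3p ⇒ 17p ≥ 9 ⇒ p ≥ 9/17.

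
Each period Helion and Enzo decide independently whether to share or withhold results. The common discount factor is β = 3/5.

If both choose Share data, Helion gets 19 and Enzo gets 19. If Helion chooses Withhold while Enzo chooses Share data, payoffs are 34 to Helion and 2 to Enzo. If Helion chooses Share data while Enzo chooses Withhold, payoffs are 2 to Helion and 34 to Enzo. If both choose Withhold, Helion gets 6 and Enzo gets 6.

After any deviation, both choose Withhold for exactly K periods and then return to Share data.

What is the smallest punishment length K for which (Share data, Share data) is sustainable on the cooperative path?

3

IC: β(1−β^K)/(1−β) ≥ (34−19)/(19−6) = 15/13.
With β = 3/5: need 1 − β^K ≥ 15/13·(1−3/5)/(3/5), i.e. β^K ≤ 0.2308.
Since (3/5)^2 = 0.3600 and (3/5)^3 = 0.2160, the smallest such K is 3.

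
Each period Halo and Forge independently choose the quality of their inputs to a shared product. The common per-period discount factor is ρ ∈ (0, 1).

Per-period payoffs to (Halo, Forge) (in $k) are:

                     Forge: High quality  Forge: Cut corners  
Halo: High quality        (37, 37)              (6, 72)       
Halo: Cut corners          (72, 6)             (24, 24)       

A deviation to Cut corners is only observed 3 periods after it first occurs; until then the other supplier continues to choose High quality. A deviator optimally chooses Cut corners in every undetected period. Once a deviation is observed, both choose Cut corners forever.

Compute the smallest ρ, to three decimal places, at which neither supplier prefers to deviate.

0.900

A deviator earns 72 for 3 periods, then 24 forever; cooperating earns 37 forever. Multiplying the IC by (1−ρ):
37 ≥ 72(1−ρ^3) + 24ρ^3, so 48·ρ^3 ≥ 35 and ρ^3 ≥ 35/48.
ρ ≥ (35/48)^(1/3) ≈ 0.900.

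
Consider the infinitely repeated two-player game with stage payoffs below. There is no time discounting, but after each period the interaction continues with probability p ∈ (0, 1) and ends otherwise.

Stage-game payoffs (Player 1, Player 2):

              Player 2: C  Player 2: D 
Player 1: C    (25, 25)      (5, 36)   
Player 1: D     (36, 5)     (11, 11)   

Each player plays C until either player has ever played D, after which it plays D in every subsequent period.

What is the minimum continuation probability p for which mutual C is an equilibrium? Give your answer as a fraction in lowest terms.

With no time discounting, the continuation probability p plays the role of the discount factor.
Grim-trigger IC: 25/(1−p) ≥ 36 + 11p/(1−p) ⇒ p ≥ (36−25)/(36−11) = 11/25.

11/25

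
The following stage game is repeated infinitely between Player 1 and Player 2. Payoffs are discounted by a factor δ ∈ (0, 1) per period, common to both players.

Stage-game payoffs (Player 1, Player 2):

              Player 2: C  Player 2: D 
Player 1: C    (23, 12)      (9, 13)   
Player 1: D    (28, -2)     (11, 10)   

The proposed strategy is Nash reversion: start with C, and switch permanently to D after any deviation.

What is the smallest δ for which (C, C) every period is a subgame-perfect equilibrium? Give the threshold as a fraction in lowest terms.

Player 1: cooperation gives 23 each period; deviation gives 28 once then 11 forever.
  23/(1−δ) ≥ 28 + 11δ/(1−δ) ⇒ δ ≥ 5/17.
Player 2: cooperation gives 12 each period; deviation gives 13 once then 10 forever.
  δ ≥ 1/3.
Both must hold, so the binding constraint is Player 2's: δ ≥ 1/3.

1/3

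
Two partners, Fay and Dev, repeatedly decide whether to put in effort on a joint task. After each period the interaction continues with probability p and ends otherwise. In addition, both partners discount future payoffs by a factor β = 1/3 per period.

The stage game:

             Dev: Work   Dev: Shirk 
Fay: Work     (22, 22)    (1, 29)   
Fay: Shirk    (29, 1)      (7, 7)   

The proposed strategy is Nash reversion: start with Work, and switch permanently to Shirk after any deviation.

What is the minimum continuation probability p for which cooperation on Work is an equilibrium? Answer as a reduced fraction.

21/22

With continuation probability p and discount β, the effective per-period discount factor is βp.
Grim-trigger IC: βp ≥ (29−22)/(29−7) = 7/22.
So p ≥ (7/22)/(1/3) = 21/22.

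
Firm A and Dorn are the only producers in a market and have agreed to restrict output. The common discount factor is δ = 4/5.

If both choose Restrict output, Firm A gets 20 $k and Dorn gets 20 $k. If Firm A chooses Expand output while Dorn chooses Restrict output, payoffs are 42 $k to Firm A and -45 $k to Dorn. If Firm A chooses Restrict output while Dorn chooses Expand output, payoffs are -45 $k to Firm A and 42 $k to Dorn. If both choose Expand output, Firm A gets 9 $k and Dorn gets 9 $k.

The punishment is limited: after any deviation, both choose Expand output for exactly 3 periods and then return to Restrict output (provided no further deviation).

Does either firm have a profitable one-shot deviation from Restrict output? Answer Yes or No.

Yes

Comparing payoff streams over the 4 periods until play realigns: cooperate → 20(1+δ+…+δ^3); deviate → 42 + 9(δ+…+δ^3).
Cooperation is sustained iff (20−9)(δ+…+δ^3) ≥ 42−20.
δ+…+δ^3 = 4/5·(1−(4/5)^3)/(1−4/5) = 1.9520, and (42−20)/(20−9) = 2.0000.
1.9520 < 2.0000, so cooperation is not sustainable.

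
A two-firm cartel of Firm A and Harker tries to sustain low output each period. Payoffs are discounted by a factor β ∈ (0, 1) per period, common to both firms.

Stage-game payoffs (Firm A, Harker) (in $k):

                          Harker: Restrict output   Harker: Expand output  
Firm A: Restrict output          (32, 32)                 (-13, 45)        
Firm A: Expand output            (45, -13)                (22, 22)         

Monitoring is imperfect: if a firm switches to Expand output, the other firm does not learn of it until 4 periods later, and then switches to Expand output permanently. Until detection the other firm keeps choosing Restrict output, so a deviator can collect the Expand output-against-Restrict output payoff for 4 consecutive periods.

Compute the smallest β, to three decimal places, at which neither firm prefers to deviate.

Deviating for the 4 undetected periods gains 45−32 = 13 per period over cooperation, then loses 32−22 = 10 per period forever once punishment starts.
Gain: 13(1 + β + … + β^3); loss: 10·β^4/(1−β).
No profitable deviation ⇔ 13(1−β^4) ≤ 10·β^4, i.e. β^4 ≥ 13/(13+10) = 13/23.
Hence β ≥ (13/23)^(1/4) ≈ 0.867.

0.867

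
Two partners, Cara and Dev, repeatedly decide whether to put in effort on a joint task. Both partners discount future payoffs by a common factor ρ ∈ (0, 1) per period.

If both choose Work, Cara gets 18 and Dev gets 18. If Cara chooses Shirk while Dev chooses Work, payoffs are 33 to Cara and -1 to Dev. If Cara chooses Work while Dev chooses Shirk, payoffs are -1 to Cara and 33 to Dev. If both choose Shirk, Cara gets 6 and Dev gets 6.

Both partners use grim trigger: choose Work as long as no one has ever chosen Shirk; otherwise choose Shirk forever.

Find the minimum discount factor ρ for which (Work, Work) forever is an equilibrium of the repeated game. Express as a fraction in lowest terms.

Cooperation forever yields 18 each period: 18/(1−ρ).
Deviating yields 33 once, then 6 forever: 33 + 6ρ/(1−ρ).
No profitable deviation requires 18/(1−ρ) ≥ 33 + 6ρ/(1−ρ).
Multiplying by (1−ρ): 18 ≥ 33(1−ρ) + 6ρ = 33 − 27ρ.
So 27ρ ≥ 15, i.e. ρ ≥ 15/27 = 5/9.

5/9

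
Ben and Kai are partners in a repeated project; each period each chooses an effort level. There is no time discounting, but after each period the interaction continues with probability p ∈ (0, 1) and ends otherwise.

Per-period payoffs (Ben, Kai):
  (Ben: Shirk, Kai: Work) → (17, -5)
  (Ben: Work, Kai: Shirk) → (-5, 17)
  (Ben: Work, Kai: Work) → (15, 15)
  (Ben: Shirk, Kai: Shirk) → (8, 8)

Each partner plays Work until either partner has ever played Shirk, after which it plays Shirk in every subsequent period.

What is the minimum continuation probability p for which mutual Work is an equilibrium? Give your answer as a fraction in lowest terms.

2/9

With no time discounting, the continuation probability p plays the role of the discount factor.
Grim-trigger IC: 15/(1−p) ≥ 17 + 8p/(1−p) ⇒ p ≥ (17−15)/(17−8) = 2/9.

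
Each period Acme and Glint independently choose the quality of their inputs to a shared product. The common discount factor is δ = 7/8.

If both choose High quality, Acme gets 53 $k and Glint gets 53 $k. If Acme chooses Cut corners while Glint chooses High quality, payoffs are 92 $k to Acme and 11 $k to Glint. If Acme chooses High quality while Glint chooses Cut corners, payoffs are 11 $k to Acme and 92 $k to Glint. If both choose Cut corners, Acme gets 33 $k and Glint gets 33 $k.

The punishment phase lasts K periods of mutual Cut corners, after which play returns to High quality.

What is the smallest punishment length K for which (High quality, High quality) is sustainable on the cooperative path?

IC: δ(1−δ^K)/(1−δ) ≥ (92−53)/(53−33) = 39/20.
With δ = 7/8: need 1 − δ^K ≥ 39/20·(1−7/8)/(7/8), i.e. δ^K ≤ 0.7214.
Since (7/8)^2 = 0.7656 and (7/8)^3 = 0.6699, the smallest such K is 3.

3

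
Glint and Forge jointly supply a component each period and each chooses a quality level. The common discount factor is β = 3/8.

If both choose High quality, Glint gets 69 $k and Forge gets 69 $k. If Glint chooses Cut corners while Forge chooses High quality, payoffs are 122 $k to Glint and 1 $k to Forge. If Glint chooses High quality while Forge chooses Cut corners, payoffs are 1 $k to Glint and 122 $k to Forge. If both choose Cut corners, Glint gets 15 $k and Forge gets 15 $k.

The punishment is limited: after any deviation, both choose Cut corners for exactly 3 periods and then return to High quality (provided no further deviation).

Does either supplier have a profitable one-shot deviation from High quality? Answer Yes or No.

A one-shot deviation gives 122 now, then 15 for 3 periods, then back to 69.
Gain from deviating: (122−69) today; loss: (69−15) in each of the next 3 periods.
No-deviation condition: (69−15)(β+…+β^3) ≥ 122−69, i.e. β+…+β^3 ≥ 53/54.
At β = 3/8: β+…+β^3 = 0.5684 < 0.9815.
So cooperation is not sustainable.

Yes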